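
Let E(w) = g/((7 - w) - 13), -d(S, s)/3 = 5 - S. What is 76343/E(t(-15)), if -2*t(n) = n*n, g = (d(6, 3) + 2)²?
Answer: 16261059/50 ≈ 3.2522e+5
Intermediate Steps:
d(S, s) = -15 + 3*S (d(S, s) = -3*(5 - S) = -15 + 3*S)
g = 25 (g = ((-15 + 3*6) + 2)² = ((-15 + 18) + 2)² = (3 + 2)² = 5² = 25)
t(n) = -n²/2 (t(n) = -n*n/2 = -n²/2)
E(w) = 25/(-6 - w) (E(w) = 25/((7 - w) - 13) = 25/(-6 - w))
76343/E(t(-15)) = 76343/((-25/(6 - ½*(-15)²))) = 76343/((-25/(6 - ½*225))) = 76343/((-25/(6 - 225/2))) = 76343/((-25/(-213/2))) = 76343/((-25*(-2/213))) = 76343/(50/213) = 76343*(213/50) = 16261059/50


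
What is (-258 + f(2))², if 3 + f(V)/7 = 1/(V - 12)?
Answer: 7823209/100 ≈ 78232.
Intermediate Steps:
f(V) = -21 + 7/(-12 + V) (f(V) = -21 + 7/(V - 12) = -21 + 7/(-12 + V))
(-258 + f(2))² = (-258 + 7*(37 - 3*2)/(-12 + 2))² = (-258 + 7*(37 - 6)/(-10))² = (-258 + 7*(-⅒)*31)² = (-258 - 217/10)² = (-2797/10)² = 7823209/100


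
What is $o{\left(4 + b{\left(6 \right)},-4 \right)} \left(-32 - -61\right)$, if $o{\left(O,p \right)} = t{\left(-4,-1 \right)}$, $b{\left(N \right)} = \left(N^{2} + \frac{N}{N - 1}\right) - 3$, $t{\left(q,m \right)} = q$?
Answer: $-116$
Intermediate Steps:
$b{\left(N \right)} = -3 + N^{2} + \frac{N}{-1 + N}$ ($b{\left(N \right)} = \left(N^{2} + \frac{N}{-1 + N}\right) - 3 = -3 + N^{2} + \frac{N}{-1 + N}$)
$o{\left(O,p \right)} = -4$
$o{\left(4 + b{\left(6 \right)},-4 \right)} \left(-32 - -61\right) = - 4 \left(-32 - -61\right) = - 4 \left(-32 + 61\right) = \left(-4\right) 29 = -116$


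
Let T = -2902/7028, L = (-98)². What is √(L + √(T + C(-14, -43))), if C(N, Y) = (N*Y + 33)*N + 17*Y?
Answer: √(118592074384 + 3514*I*√118807092530)/3514 ≈ 98.001 + 0.50045*I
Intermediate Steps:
C(N, Y) = 17*Y + N*(33 + N*Y) (C(N, Y) = (33 + N*Y)*N + 17*Y = N*(33 + N*Y) + 17*Y = 17*Y + N*(33 + N*Y))
L = 9604
T = -1451/3514 (T = -2902*1/7028 = -1451/3514 ≈ -0.41292)
√(L + √(T + C(-14, -43))) = √(9604 + √(-1451/3514 + (17*(-43) + 33*(-14) - 43*(-14)²))) = √(9604 + √(-1451/3514 + (-731 - 462 - 43*196))) = √(9604 + √(-1451/3514 + (-731 - 462 - 8428))) = √(9604 + √(-1451/3514 - 9621)) = √(9604 + √(-33809645/3514)) = √(9604 + I*√118807092530/3514)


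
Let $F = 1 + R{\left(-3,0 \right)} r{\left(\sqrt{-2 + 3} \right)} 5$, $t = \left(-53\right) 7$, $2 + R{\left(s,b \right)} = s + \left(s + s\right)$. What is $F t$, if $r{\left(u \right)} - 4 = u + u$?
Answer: $122059$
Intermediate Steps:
$r{\left(u \right)} = 4 + 2 u$ ($r{\left(u \right)} = 4 + \left(u + u\right) = 4 + 2 u$)
$R{\left(s,b \right)} = -2 + 3 s$ ($R{\left(s,b \right)} = -2 + \left(s + \left(s + s\right)\right) = -2 + \left(s + 2 s\right) = -2 + 3 s$)
$t = -371$
$F = -329$ ($F = 1 + \left(-2 + 3 \left(-3\right)\right) \left(4 + 2 \sqrt{-2 + 3}\right) 5 = 1 + \left(-2 - 9\right) \left(4 + 2 \sqrt{1}\right) 5 = 1 + - 11 \left(4 + 2 \cdot 1\right) 5 = 1 + - 11 \left(4 + 2\right) 5 = 1 + \left(-11\right) 6 \cdot 5 = 1 - 330 = -329$)
$F t = \left(-329\right) \left(-371\right) = 122059$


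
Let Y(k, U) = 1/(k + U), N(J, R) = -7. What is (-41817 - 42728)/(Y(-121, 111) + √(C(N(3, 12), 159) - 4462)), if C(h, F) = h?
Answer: 845450*I/(I + 10*√4469) ≈ 1.8918 + 1264.7*I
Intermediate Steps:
Y(k, U) = 1/(U + k)
(-41817 - 42728)/(Y(-121, 111) + √(C(N(3, 12), 159) - 4462)) = (-41817 - 42728)/(1/(111 - 121) + √(-7 - 4462)) = -84545/(1/(-10) + √(-4469)) = -84545/(-⅒ + I*√4469)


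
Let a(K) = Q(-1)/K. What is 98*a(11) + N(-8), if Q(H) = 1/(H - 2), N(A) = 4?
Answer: 34/33 ≈ 1.0303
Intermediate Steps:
Q(H) = 1/(-2 + H)
a(K) = -1/(3*K) (a(K) = 1/((-2 - 1)*K) = 1/((-3)*K) = -1/(3*K))
98*a(11) + N(-8) = 98*(-1/3/11) + 4 = 98*(-1/3*1/11) + 4 = 98*(-1/33) + 4 = -98/33 + 4 = 34/33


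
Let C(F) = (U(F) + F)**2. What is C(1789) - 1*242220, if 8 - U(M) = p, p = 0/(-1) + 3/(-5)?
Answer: 74728644/25 ≈ 2.9891e+6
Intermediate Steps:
p = -3/5 (p = 0*(-1) + 3*(-1/5) = 0 - 3/5 = -3/5 ≈ -0.60000)
U(M) = 43/5 (U(M) = 8 - 1*(-3/5) = 8 + 3/5 = 43/5)
C(F) = (43/5 + F)**2
C(1789) - 1*242220 = (43 + 5*1789)**2/25 - 1*242220 = (43 + 8945)**2/25 - 242220 = (1/25)*8988**2 - 242220 = (1/25)*80784144 - 242220 = 80784144/25 - 242220 = 74728644/25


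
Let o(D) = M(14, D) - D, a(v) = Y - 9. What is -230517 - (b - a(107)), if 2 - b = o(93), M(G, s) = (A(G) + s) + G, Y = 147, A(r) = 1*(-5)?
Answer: -230372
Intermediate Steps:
A(r) = -5
M(G, s) = -5 + G + s (M(G, s) = (-5 + s) + G = -5 + G + s)
a(v) = 138 (a(v) = 147 - 9 = 138)
o(D) = 9 (o(D) = (-5 + 14 + D) - D = (9 + D) - D = 9)
b = -7 (b = 2 - 1*9 = 2 - 9 = -7)
-230517 - (b - a(107)) = -230517 - (-7 - 1*138) = -230517 - (-7 - 138) = -230517 - 1*(-145) = -230517 + 145 = -230372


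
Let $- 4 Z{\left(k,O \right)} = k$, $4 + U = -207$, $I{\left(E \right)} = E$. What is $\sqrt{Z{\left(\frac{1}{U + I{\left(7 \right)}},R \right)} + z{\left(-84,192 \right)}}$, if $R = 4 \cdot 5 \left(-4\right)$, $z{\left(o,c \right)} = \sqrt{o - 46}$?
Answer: $\frac{\sqrt{51 + 41616 i \sqrt{130}}}{204} \approx 2.3878 + 2.3875 i$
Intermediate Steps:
$U = -211$ ($U = -4 - 207 = -211$)
$z{\left(o,c \right)} = \sqrt{-46 + o}$
$R = -80$ ($R = 20 \left(-4\right) = -80$)
$Z{\left(k,O \right)} = - \frac{k}{4}$
$\sqrt{Z{\left(\frac{1}{U + I{\left(7 \right)}},R \right)} + z{\left(-84,192 \right)}} = \sqrt{- \frac{1}{4 \left(-211 + 7\right)} + \sqrt{-46 - 84}} = \sqrt{- \frac{1}{4 \left(-204\right)} + \sqrt{-130}} = \sqrt{\left(- \frac{1}{4}\right) \left(- \frac{1}{204}\right) + i \sqrt{130}} = \sqrt{\frac{1}{816} + i \sqrt{130}}$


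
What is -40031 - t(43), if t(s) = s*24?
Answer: -41063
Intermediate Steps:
t(s) = 24*s
-40031 - t(43) = -40031 - 24*43 = -40031 - 1*1032 = -40031 - 1032 = -41063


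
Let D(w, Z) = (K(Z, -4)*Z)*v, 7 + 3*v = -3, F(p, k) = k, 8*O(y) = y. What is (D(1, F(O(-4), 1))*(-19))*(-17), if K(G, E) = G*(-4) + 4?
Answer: 0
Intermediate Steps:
O(y) = y/8
K(G, E) = 4 - 4*G (K(G, E) = -4*G + 4 = 4 - 4*G)
v = -10/3 (v = -7/3 + (1/3)*(-3) = -7/3 - 1 = -10/3 ≈ -3.3333)
D(w, Z) = -10*Z*(4 - 4*Z)/3 (D(w, Z) = ((4 - 4*Z)*Z)*(-10/3) = (Z*(4 - 4*Z))*(-10/3) = -10*Z*(4 - 4*Z)/3)
(D(1, F(O(-4), 1))*(-19))*(-17) = (((40/3)*1*(-1 + 1))*(-19))*(-17) = (((40/3)*1*0)*(-19))*(-17) = (0*(-19))*(-17) = 0*(-17) = 0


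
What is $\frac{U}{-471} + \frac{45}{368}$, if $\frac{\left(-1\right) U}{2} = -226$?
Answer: $- \frac{145141}{173328} \approx -0.83738$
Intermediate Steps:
$U = 452$ ($U = \left(-2\right) \left(-226\right) = 452$)
$\frac{U}{-471} + \frac{45}{368} = \frac{452}{-471} + \frac{45}{368} = 452 \left(- \frac{1}{471}\right) + 45 \cdot \frac{1}{368} = - \frac{452}{471} + \frac{45}{368} = - \frac{145141}{173328}$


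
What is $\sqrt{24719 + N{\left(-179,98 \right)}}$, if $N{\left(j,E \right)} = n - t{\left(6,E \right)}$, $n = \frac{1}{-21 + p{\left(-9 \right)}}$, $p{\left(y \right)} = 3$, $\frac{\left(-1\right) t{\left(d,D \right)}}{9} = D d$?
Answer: $\frac{\sqrt{1080394}}{6} \approx 173.24$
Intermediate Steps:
$t{\left(d,D \right)} = - 9 D d$
$n = - \frac{1}{18}$ ($n = \frac{1}{-21 + 3} = \frac{1}{-18} = - \frac{1}{18} \approx -0.055556$)
$N{\left(j,E \right)} = - \frac{1}{18} + 54 E$ ($N{\left(j,E \right)} = - \frac{1}{18} - \left(-9\right) E 6 = - \frac{1}{18} - - 54 E = - \frac{1}{18} + 54 E$)
$\sqrt{24719 + N{\left(-179,98 \right)}} = \sqrt{24719 + \left(- \frac{1}{18} + 54 \cdot 98\right)} = \sqrt{24719 + \left(- \frac{1}{18} + 5292\right)} = \sqrt{24719 + \frac{95255}{18}} = \sqrt{\frac{540197}{18}} = \frac{\sqrt{1080394}}{6}$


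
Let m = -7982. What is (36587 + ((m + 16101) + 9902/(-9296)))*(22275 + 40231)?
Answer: 6494015146861/2324 ≈ 2.7943e+9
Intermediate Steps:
(36587 + ((m + 16101) + 9902/(-9296)))*(22275 + 40231) = (36587 + ((-7982 + 16101) + 9902/(-9296)))*(22275 + 40231) = (36587 + (8119 + 9902*(-1/9296)))*62506 = (36587 + (8119 - 4951/4648))*62506 = (36587 + 37732161/4648)*62506 = (207788537/4648)*62506 = 6494015146861/2324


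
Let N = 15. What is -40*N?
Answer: -600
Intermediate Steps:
-40*N = -40*15 = -600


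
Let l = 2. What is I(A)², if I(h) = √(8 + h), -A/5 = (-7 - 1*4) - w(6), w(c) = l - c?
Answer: 43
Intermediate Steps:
w(c) = 2 - c
A = 35 (A = -5*((-7 - 1*4) - (2 - 1*6)) = -5*((-7 - 4) - (2 - 6)) = -5*(-11 - 1*(-4)) = -5*(-11 + 4) = -5*(-7) = 35)
I(A)² = (√(8 + 35))² = (√43)² = 43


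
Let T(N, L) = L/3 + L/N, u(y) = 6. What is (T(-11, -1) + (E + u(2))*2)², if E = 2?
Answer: 270400/1089 ≈ 248.30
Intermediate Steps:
T(N, L) = L/3 + L/N (T(N, L) = L*(⅓) + L/N = L/3 + L/N)
(T(-11, -1) + (E + u(2))*2)² = (((⅓)*(-1) - 1/(-11)) + (2 + 6)*2)² = ((-⅓ - 1*(-1/11)) + 8*2)² = ((-⅓ + 1/11) + 16)² = (-8/33 + 16)² = (520/33)² = 270400/1089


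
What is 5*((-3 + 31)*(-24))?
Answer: -3360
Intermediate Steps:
5*((-3 + 31)*(-24)) = 5*(28*(-24)) = 5*(-672) = -3360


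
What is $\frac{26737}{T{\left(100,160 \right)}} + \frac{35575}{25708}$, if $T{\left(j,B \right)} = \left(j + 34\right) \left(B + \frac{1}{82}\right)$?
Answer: $\frac{59455778161}{22600082756} \approx 2.6308$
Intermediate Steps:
$T{\left(j,B \right)} = \left(34 + j\right) \left(\frac{1}{82} + B\right)$ ($T{\left(j,B \right)} = \left(34 + j\right) \left(B + \frac{1}{82}\right) = \left(34 + j\right) \left(\frac{1}{82} + B\right)$)
$\frac{26737}{T{\left(100,160 \right)}} + \frac{35575}{25708} = \frac{26737}{\frac{17}{41} + 34 \cdot 160 + \frac{1}{82} \cdot 100 + 160 \cdot 100} + \frac{35575}{25708} = \frac{26737}{\frac{17}{41} + 5440 + \frac{50}{41} + 16000} + 35575 \cdot \frac{1}{25708} = \frac{26737}{\frac{879107}{41}} + \frac{35575}{25708} = 26737 \cdot \frac{41}{879107} + \frac{35575}{25708} = \frac{1096217}{879107} + \frac{35575}{25708} = \frac{59455778161}{22600082756}$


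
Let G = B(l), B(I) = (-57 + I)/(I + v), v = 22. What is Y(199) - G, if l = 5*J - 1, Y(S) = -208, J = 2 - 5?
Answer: -1175/6 ≈ -195.83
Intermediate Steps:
J = -3
l = -16 (l = 5*(-3) - 1 = -15 - 1 = -16)
B(I) = (-57 + I)/(22 + I) (B(I) = (-57 + I)/(I + 22) = (-57 + I)/(22 + I))
G = -73/6 (G = (-57 - 16)/(22 - 16) = -73/6 ≈ -12.167)
Y(199) - G = -208 - 1*(-73/6) = -208 + 73/6 = -1175/6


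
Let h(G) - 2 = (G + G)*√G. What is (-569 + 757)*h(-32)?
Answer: 376 - 48128*I*√2 ≈ 376.0 - 68063.0*I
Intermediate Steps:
h(G) = 2 + 2*G^(3/2) (h(G) = 2 + (G + G)*√G = 2 + (2*G)*√G = 2 + 2*G^(3/2))
(-569 + 757)*h(-32) = (-569 + 757)*(2 + 2*(-32)^(3/2)) = 188*(2 + 2*(-128*I*√2)) = 188*(2 - 256*I*√2) = 376 - 48128*I*√2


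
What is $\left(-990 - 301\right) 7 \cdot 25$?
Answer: $-225925$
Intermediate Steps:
$\left(-990 - 301\right) 7 \cdot 25 = \left(-1291\right) 175 = -225925$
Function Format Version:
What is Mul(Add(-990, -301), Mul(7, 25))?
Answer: -225925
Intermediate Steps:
Mul(Add(-990, -301), Mul(7, 25)) = Mul(-1291, 175) = -225925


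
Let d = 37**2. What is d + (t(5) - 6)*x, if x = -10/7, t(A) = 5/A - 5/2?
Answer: 9658/7 ≈ 1379.7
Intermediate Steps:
t(A) = -5/2 + 5/A (t(A) = 5/A - 5*1/2 = 5/A - 5/2 = -5/2 + 5/A)
d = 1369
x = -10/7 (x = -10*1/7 = -10/7 ≈ -1.4286)
d + (t(5) - 6)*x = 1369 + ((-5/2 + 5/5) - 6)*(-10/7) = 1369 + ((-5/2 + 5*(1/5)) - 6)*(-10/7) = 1369 + ((-5/2 + 1) - 6)*(-10/7) = 1369 + (-3/2 - 6)*(-10/7) = 1369 - 15/2*(-10/7) = 1369 + 75/7 = 9658/7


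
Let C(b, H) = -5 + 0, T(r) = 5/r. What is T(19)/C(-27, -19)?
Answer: -1/19 ≈ -0.052632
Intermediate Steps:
C(b, H) = -5
T(19)/C(-27, -19) = (5/19)/(-5) = (5*(1/19))*(-⅕) = (5/19)*(-⅕) = -1/19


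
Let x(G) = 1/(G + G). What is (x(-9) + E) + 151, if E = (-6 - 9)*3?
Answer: 1907/18 ≈ 105.94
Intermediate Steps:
E = -45 (E = -15*3 = -45)
x(G) = 1/(2*G)
(x(-9) + E) + 151 = ((1/2)/(-9) - 45) + 151 = ((1/2)*(-1/9) - 45) + 151 = (-1/18 - 45) + 151 = -811/18 + 151 = 1907/18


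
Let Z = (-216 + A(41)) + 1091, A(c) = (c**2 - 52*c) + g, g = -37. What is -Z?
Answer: -387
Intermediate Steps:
A(c) = -37 + c**2 - 52*c (A(c) = (c**2 - 52*c) - 37 = -37 + c**2 - 52*c)
Z = 387 (Z = (-216 + (-37 + 41**2 - 52*41)) + 1091 = (-216 + (-37 + 1681 - 2132)) + 1091 = (-216 - 488) + 1091 = -704 + 1091 = 387)
-Z = -1*387 = -387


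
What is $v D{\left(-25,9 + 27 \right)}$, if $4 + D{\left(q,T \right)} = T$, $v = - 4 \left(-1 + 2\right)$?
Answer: $-128$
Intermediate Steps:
$v = -4$ ($v = \left(-4\right) 1 = -4$)
$D{\left(q,T \right)} = -4 + T$
$v D{\left(-25,9 + 27 \right)} = - 4 \left(-4 + \left(9 + 27\right)\right) = - 4 \left(-4 + 36\right) = \left(-4\right) 32 = -128$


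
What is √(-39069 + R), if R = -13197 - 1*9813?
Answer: I*√62079 ≈ 249.16*I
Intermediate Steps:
R = -23010 (R = -13197 - 9813 = -23010)
√(-39069 + R) = √(-39069 - 23010) = √(-62079) = I*√62079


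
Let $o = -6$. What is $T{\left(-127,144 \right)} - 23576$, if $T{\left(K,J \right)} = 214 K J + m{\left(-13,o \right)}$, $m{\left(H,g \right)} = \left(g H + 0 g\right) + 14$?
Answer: $-3937116$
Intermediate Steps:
$m{\left(H,g \right)} = 14 + H g$ ($m{\left(H,g \right)} = \left(H g + 0\right) + 14 = H g + 14 = 14 + H g$)
$T{\left(K,J \right)} = 92 + 214 J K$ ($T{\left(K,J \right)} = 214 K J + \left(14 - -78\right) = 214 J K + \left(14 + 78\right) = 214 J K + 92 = 92 + 214 J K$)
$T{\left(-127,144 \right)} - 23576 = \left(92 + 214 \cdot 144 \left(-127\right)\right) - 23576 = \left(92 - 3913632\right) - 23576 = -3913540 - 23576 = -3937116$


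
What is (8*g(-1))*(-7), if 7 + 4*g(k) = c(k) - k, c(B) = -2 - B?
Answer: 98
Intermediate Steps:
g(k) = -9/4 - k/2 (g(k) = -7/4 + ((-2 - k) - k)/4 = -7/4 + (-2 - 2*k)/4 = -7/4 + (-1/2 - k/2) = -9/4 - k/2)
(8*g(-1))*(-7) = (8*(-9/4 - 1/2*(-1)))*(-7) = (8*(-9/4 + 1/2))*(-7) = (8*(-7/4))*(-7) = -14*(-7) = 98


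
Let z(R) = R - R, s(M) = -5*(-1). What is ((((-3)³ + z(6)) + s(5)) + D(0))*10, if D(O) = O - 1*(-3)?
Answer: -190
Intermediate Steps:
s(M) = 5
D(O) = 3 + O (D(O) = O + 3 = 3 + O)
z(R) = 0
((((-3)³ + z(6)) + s(5)) + D(0))*10 = ((((-3)³ + 0) + 5) + (3 + 0))*10 = (((-27 + 0) + 5) + 3)*10 = ((-27 + 5) + 3)*10 = (-22 + 3)*10 = -19*10 = -190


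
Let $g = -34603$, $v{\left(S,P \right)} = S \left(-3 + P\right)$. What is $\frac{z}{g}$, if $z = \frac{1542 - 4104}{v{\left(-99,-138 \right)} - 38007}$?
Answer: $- \frac{427}{138688824} \approx -3.0788 \cdot 10^{-6}$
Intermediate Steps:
$z = \frac{427}{4008}$ ($z = \frac{1542 - 4104}{- 99 \left(-3 - 138\right) - 38007} = - \frac{2562}{\left(-99\right) \left(-141\right) - 38007} = - \frac{2562}{13959 - 38007} = - \frac{2562}{-24048} = \left(-2562\right) \left(- \frac{1}{24048}\right) = \frac{427}{4008} \approx 0.10654$)
$\frac{z}{g} = \frac{427}{4008 \left(-34603\right)} = \frac{427}{4008} \left(- \frac{1}{34603}\right) = - \frac{427}{138688824}$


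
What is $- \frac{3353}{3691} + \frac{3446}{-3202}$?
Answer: $- \frac{11727746}{5909291} \approx -1.9846$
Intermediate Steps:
$- \frac{3353}{3691} + \frac{3446}{-3202} = \left(-3353\right) \frac{1}{3691} + 3446 \left(- \frac{1}{3202}\right) = - \frac{3353}{3691} - \frac{1723}{1601} = - \frac{11727746}{5909291}$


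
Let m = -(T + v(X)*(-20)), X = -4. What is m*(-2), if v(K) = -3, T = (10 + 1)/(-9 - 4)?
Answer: 1538/13 ≈ 118.31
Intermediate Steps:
T = -11/13 (T = 11/(-13) = 11*(-1/13) = -11/13 ≈ -0.84615)
m = -769/13 (m = -(-11/13 - 3*(-20)) = -(-11/13 + 60) = -1*769/13 = -769/13 ≈ -59.154)
m*(-2) = -769/13*(-2) = 1538/13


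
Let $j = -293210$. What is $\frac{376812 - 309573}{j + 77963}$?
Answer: $- \frac{22413}{71749} \approx -0.31238$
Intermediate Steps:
$\frac{376812 - 309573}{j + 77963} = \frac{376812 - 309573}{-293210 + 77963} = \frac{67239}{-215247} = 67239 \left(- \frac{1}{215247}\right) = - \frac{22413}{71749}$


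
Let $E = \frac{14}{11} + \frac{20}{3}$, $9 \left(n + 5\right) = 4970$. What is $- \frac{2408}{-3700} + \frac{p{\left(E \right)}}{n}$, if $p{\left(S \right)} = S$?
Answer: $\frac{1333616}{2004475} \approx 0.66532$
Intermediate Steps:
$n = \frac{4925}{9}$ ($n = -5 + \frac{1}{9} \cdot 4970 = -5 + \frac{4970}{9} = \frac{4925}{9} \approx 547.22$)
$E = \frac{262}{33}$ ($E = 14 \cdot \frac{1}{11} + 20 \cdot \frac{1}{3} = \frac{14}{11} + \frac{20}{3} = \frac{262}{33} \approx 7.9394$)
$- \frac{2408}{-3700} + \frac{p{\left(E \right)}}{n} = - \frac{2408}{-3700} + \frac{262}{33 \cdot \frac{4925}{9}} = \left(-2408\right) \left(- \frac{1}{3700}\right) + \frac{262}{33} \cdot \frac{9}{4925} = \frac{602}{925} + \frac{786}{54175} = \frac{1333616}{2004475}$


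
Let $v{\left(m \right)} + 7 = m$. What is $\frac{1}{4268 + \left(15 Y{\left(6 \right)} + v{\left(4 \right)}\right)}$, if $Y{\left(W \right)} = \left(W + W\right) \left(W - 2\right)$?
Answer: $\frac{1}{4985} \approx 0.0002006$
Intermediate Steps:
$Y{\left(W \right)} = 2 W \left(-2 + W\right)$
$v{\left(m \right)} = -7 + m$
$\frac{1}{4268 + \left(15 Y{\left(6 \right)} + v{\left(4 \right)}\right)} = \frac{1}{4268 + \left(15 \cdot 2 \cdot 6 \left(-2 + 6\right) + \left(-7 + 4\right)\right)} = \frac{1}{4268 - \left(3 - 15 \cdot 2 \cdot 6 \cdot 4\right)} = \frac{1}{4268 + \left(15 \cdot 48 - 3\right)} = \frac{1}{4268 + \left(720 - 3\right)} = \frac{1}{4268 + 717} = \frac{1}{4985}$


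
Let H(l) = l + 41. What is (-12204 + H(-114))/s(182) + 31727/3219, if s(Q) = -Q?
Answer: 45293977/585858 ≈ 77.312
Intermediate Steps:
H(l) = 41 + l
(-12204 + H(-114))/s(182) + 31727/3219 = (-12204 + (41 - 114))/((-1*182)) + 31727/3219 = (-12204 - 73)/(-182) + 31727*(1/3219) = -12277*(-1/182) + 31727/3219 = 12277/182 + 31727/3219 = 45293977/585858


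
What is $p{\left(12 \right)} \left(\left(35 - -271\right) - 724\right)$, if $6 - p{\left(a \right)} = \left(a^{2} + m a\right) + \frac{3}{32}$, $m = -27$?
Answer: $- \frac{1243341}{16} \approx -77709.0$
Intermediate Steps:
$p{\left(a \right)} = \frac{189}{32} - a^{2} + 27 a$ ($p{\left(a \right)} = 6 - \left(\left(a^{2} - 27 a\right) + \frac{3}{32}\right) = 6 - \left(\frac{3}{32} + a^{2} - 27 a\right) = \frac{189}{32} - a^{2} + 27 a$)
$p{\left(12 \right)} \left(\left(35 - -271\right) - 724\right) = \left(\frac{189}{32} - 12^{2} + 27 \cdot 12\right) \left(\left(35 - -271\right) - 724\right) = \left(\frac{189}{32} - 144 + 324\right) \left(\left(35 + 271\right) - 724\right) = \left(\frac{189}{32} - 144 + 324\right) \left(306 - 724\right) = \frac{5949}{32} \left(-418\right) = - \frac{1243341}{16}$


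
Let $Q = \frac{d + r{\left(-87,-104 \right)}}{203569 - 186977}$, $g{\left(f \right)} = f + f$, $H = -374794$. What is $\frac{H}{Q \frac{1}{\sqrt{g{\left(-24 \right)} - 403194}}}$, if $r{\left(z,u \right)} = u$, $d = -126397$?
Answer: $\frac{6218582048 i \sqrt{403242}}{126501} \approx 3.1216 \cdot 10^{7} i$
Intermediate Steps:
$g{\left(f \right)} = 2 f$
$Q = - \frac{126501}{16592}$ ($Q = \frac{-126397 - 104}{203569 - 186977} = - \frac{126501}{16592} \approx -7.6242$)
$\frac{H}{Q \frac{1}{\sqrt{g{\left(-24 \right)} - 403194}}} = - \frac{374794}{\left(- \frac{126501}{16592}\right) \frac{1}{\sqrt{2 \left(-24\right) - 403194}}} = - \frac{374794}{\left(- \frac{126501}{16592}\right) \frac{1}{\sqrt{-48 - 403194}}} = - \frac{374794}{\left(- \frac{126501}{16592}\right) \frac{1}{\sqrt{-403242}}} = - \frac{374794}{\left(- \frac{126501}{16592}\right) \frac{1}{i \sqrt{403242}}} = - \frac{374794}{\left(- \frac{126501}{16592}\right) \left(- \frac{i \sqrt{403242}}{403242}\right)} = - \frac{374794}{\frac{42167}{2230197088} i \sqrt{403242}} = - 374794 \left(- \frac{16592 i \sqrt{403242}}{126501}\right) = \frac{6218582048 i \sqrt{403242}}{126501}$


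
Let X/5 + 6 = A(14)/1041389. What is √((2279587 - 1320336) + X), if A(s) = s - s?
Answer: √959221 ≈ 979.40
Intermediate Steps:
A(s) = 0
X = -30 (X = -30 + 5*(0/1041389) = -30 + 5*(0*(1/1041389)) = -30 + 5*0 = -30 + 0 = -30)
√((2279587 - 1320336) + X) = √((2279587 - 1320336) - 30) = √(959251 - 30) = √959221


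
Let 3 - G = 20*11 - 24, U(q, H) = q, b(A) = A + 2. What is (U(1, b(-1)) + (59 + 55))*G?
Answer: -22195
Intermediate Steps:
b(A) = 2 + A
G = -193 (G = 3 - (20*11 - 24) = 3 - (220 - 24) = 3 - 1*196 = 3 - 196 = -193)
(U(1, b(-1)) + (59 + 55))*G = (1 + (59 + 55))*(-193) = (1 + 114)*(-193) = 115*(-193) = -22195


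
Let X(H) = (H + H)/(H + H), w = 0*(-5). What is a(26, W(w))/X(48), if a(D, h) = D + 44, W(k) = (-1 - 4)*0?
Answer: 70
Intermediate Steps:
w = 0
W(k) = 0 (W(k) = -5*0 = 0)
a(D, h) = 44 + D
X(H) = 1 (X(H) = (2*H)/((2*H)) = (2*H)*(1/(2*H)) = 1)
a(26, W(w))/X(48) = (44 + 26)/1 = 70*1 = 70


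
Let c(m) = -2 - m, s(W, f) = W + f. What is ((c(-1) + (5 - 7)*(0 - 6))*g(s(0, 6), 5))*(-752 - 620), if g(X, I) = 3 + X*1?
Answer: -135828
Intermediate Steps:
g(X, I) = 3 + X
((c(-1) + (5 - 7)*(0 - 6))*g(s(0, 6), 5))*(-752 - 620) = (((-2 - 1*(-1)) + (5 - 7)*(0 - 6))*(3 + (0 + 6)))*(-752 - 620) = (((-2 + 1) - 2*(-6))*(3 + 6))*(-1372) = ((-1 + 12)*9)*(-1372) = (11*9)*(-1372) = 99*(-1372) = -135828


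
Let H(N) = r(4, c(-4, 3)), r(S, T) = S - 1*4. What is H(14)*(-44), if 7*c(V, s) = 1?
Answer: 0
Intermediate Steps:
c(V, s) = 1/7 (c(V, s) = (1/7)*1 = 1/7)
r(S, T) = -4 + S (r(S, T) = S - 4 = -4 + S)
H(N) = 0 (H(N) = -4 + 4 = 0)
H(14)*(-44) = 0*(-44) = 0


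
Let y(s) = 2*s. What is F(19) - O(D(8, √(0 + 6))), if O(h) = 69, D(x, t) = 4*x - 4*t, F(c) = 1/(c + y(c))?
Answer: -3932/57 ≈ -68.982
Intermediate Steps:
F(c) = 1/(3*c) (F(c) = 1/(c + 2*c) = 1/(3*c))
D(x, t) = -4*t + 4*x
F(19) - O(D(8, √(0 + 6))) = (⅓)/19 - 1*69 = (⅓)*(1/19) - 69 = 1/57 - 69 = -3932/57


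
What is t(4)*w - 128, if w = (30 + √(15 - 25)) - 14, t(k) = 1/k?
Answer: -124 + I*√10/4 ≈ -124.0 + 0.79057*I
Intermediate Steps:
t(k) = 1/k
w = 16 + I*√10 (w = (30 + √(-10)) - 14 = (30 + I*√10) - 14 = 16 + I*√10 ≈ 16.0 + 3.1623*I)
t(4)*w - 128 = (16 + I*√10)/4 - 128 = (4 + I*√10/4) - 128 = -124 + I*√10/4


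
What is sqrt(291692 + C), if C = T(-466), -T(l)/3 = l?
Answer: sqrt(293090) ≈ 541.38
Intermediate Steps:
T(l) = -3*l
C = 1398 (C = -3*(-466) = 1398)
sqrt(291692 + C) = sqrt(291692 + 1398) = sqrt(293090)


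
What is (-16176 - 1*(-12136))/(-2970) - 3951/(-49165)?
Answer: 21036107/14602005 ≈ 1.4406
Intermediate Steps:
(-16176 - 1*(-12136))/(-2970) - 3951/(-49165) = (-16176 + 12136)*(-1/2970) - 3951*(-1/49165) = -4040*(-1/2970) + 3951/49165 = 404/297 + 3951/49165 = 21036107/14602005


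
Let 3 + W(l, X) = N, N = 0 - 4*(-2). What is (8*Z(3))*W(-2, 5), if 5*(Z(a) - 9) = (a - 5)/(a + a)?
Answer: 1072/3 ≈ 357.33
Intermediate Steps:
N = 8 (N = 0 + 8 = 8)
W(l, X) = 5 (W(l, X) = -3 + 8 = 5)
Z(a) = 9 + (-5 + a)/(10*a) (Z(a) = 9 + ((a - 5)/(a + a))/5 = 9 + ((-5 + a)/((2*a)))/5 = 9 + ((-5 + a)*(1/(2*a)))/5 = 9 + ((-5 + a)/(2*a))/5 = 9 + (-5 + a)/(10*a))
(8*Z(3))*W(-2, 5) = (8*((⅒)*(-5 + 91*3)/3))*5 = (8*((⅒)*(⅓)*(-5 + 273)))*5 = (8*((⅒)*(⅓)*268))*5 = (8*(134/15))*5 = (1072/15)*5 = 1072/3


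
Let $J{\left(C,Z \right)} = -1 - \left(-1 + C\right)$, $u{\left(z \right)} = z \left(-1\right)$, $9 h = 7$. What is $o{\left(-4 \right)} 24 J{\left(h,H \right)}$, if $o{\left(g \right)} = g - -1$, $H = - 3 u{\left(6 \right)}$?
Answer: $56$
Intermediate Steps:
$h = \frac{7}{9}$ ($h = \frac{1}{9} \cdot 7 = \frac{7}{9} \approx 0.77778$)
$u{\left(z \right)} = - z$
$H = 18$ ($H = - 3 \left(\left(-1\right) 6\right) = \left(-3\right) \left(-6\right) = 18$)
$J{\left(C,Z \right)} = - C$ ($J{\left(C,Z \right)} = -1 - \left(-1 + C\right) = - C$)
$o{\left(g \right)} = 1 + g$ ($o{\left(g \right)} = g + 1 = 1 + g$)
$o{\left(-4 \right)} 24 J{\left(h,H \right)} = \left(1 - 4\right) 24 \left(\left(-1\right) \frac{7}{9}\right) = \left(-3\right) 24 \left(- \frac{7}{9}\right) = \left(-72\right) \left(- \frac{7}{9}\right) = 56$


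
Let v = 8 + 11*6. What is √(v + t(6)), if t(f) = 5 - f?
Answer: √73 ≈ 8.5440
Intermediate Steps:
v = 74 (v = 8 + 66 = 74)
√(v + t(6)) = √(74 + (5 - 1*6)) = √(74 + (5 - 6)) = √(74 - 1) = √73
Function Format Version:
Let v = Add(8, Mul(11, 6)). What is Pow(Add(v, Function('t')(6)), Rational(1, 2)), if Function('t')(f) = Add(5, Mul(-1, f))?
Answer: Pow(73, Rational(1, 2)) ≈ 8.5440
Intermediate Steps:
v = 74 (v = Add(8, 66) = 74)
Pow(Add(v, Function('t')(6)), Rational(1, 2)) = Pow(Add(74, Add(5, Mul(-1, 6))), Rational(1, 2)) = Pow(Add(74, Add(5, -6)), Rational(1, 2)) = Pow(Add(74, -1), Rational(1, 2)) = Pow(73, Rational(1, 2))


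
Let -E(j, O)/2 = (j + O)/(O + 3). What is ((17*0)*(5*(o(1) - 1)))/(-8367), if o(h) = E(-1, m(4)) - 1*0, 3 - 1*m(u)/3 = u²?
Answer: 0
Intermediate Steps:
m(u) = 9 - 3*u²
E(j, O) = -2*(O + j)/(3 + O) (E(j, O) = -2*(j + O)/(O + 3) = -2*(O + j)/(3 + O))
o(h) = -20/9 (o(h) = 2*(-(9 - 3*4²) - 1*(-1))/(3 + (9 - 3*4²)) - 1*0 = 2*(-(9 - 3*16) + 1)/(3 + (9 - 3*16)) + 0 = 2*(-(9 - 48) + 1)/(3 + (9 - 48)) + 0 = 2*(-1*(-39) + 1)/(3 - 39) + 0 = 2*(39 + 1)/(-36) + 0 = 2*(-1/36)*40 + 0 = -20/9 + 0 = -20/9)
((17*0)*(5*(o(1) - 1)))/(-8367) = ((17*0)*(5*(-20/9 - 1)))/(-8367) = (0*(5*(-29/9)))*(-1/8367) = (0*(-145/9))*(-1/8367) = 0*(-1/8367) = 0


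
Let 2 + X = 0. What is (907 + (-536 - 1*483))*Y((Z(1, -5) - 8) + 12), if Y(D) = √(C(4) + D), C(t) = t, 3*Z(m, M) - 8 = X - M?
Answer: -112*√105/3 ≈ -382.55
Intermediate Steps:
X = -2 (X = -2 + 0 = -2)
Z(m, M) = 2 - M/3 (Z(m, M) = 8/3 + (-2 - M)/3 = 8/3 + (-⅔ - M/3) = 2 - M/3)
Y(D) = √(4 + D)
(907 + (-536 - 1*483))*Y((Z(1, -5) - 8) + 12) = (907 + (-536 - 1*483))*√(4 + (((2 - ⅓*(-5)) - 8) + 12)) = (907 + (-536 - 483))*√(4 + (((2 + 5/3) - 8) + 12)) = (907 - 1019)*√(4 + ((11/3 - 8) + 12)) = -112*√(4 + (-13/3 + 12)) = -112*√(4 + 23/3) = -112*√105/3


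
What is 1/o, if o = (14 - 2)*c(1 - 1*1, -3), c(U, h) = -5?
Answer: -1/60 ≈ -0.016667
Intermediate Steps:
o = -60 (o = (14 - 2)*(-5) = 12*(-5) = -60)
1/o = 1/(-60) = -1/60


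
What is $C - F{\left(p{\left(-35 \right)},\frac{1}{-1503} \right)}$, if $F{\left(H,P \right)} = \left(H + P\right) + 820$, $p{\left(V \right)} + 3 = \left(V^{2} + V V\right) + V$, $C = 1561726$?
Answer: $\frac{2342416483}{1503} \approx 1.5585 \cdot 10^{6}$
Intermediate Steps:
$p{\left(V \right)} = -3 + V + 2 V^{2}$ ($p{\left(V \right)} = -3 + \left(\left(V^{2} + V V\right) + V\right) = -3 + \left(\left(V^{2} + V^{2}\right) + V\right) = -3 + \left(2 V^{2} + V\right) = -3 + \left(V + 2 V^{2}\right) = -3 + V + 2 V^{2}$)
$F{\left(H,P \right)} = 820 + H + P$
$C - F{\left(p{\left(-35 \right)},\frac{1}{-1503} \right)} = 1561726 - \left(820 - \left(38 - 2450\right) + \frac{1}{-1503}\right) = 1561726 - \left(820 - -2412 - \frac{1}{1503}\right) = 1561726 - \left(820 + 2412 - \frac{1}{1503}\right) = 1561726 - \frac{4857695}{1503} = \frac{2342416483}{1503}$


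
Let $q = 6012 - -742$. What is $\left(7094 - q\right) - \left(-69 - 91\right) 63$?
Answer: $10420$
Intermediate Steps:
$q = 6754$ ($q = 6012 + 742 = 6754$)
$\left(7094 - q\right) - \left(-69 - 91\right) 63 = \left(7094 - 6754\right) - \left(-69 - 91\right) 63 = \left(7094 - 6754\right) - \left(-160\right) 63 = 340 - -10080 = 340 + 10080 = 10420$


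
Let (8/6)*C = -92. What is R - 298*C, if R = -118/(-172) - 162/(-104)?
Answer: 45981649/2236 ≈ 20564.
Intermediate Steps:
C = -69 (C = (¾)*(-92) = -69)
R = 5017/2236 (R = -118*(-1/172) - 162*(-1/104) = 59/86 + 81/52 = 5017/2236 ≈ 2.2437)
R - 298*C = 5017/2236 - 298*(-69) = 5017/2236 + 20562 = 45981649/2236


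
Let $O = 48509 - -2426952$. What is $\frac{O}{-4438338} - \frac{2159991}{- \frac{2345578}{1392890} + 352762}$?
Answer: $- \frac{7284824826066776071}{1090402705757343738} \approx -6.6809$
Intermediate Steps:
$O = 2475461$ ($O = 48509 + 2426952 = 2475461$)
$\frac{O}{-4438338} - \frac{2159991}{- \frac{2345578}{1392890} + 352762} = \frac{2475461}{-4438338} - \frac{2159991}{- \frac{2345578}{1392890} + 352762} = 2475461 \left(- \frac{1}{4438338}\right) - \frac{2159991}{\left(-2345578\right) \frac{1}{1392890} + 352762} = - \frac{2475461}{4438338} - \frac{2159991}{- \frac{1172789}{696445} + 352762} = - \frac{2475461}{4438338} - \frac{2159991}{\frac{245678158301}{696445}} = - \frac{2475461}{4438338} - \frac{1504314931995}{245678158301} = - \frac{7284824826066776071}{1090402705757343738}$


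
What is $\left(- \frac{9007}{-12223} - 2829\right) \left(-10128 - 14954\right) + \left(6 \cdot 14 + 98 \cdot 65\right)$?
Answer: $\frac{867160115762}{12223} \approx 7.0945 \cdot 10^{7}$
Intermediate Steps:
$\left(- \frac{9007}{-12223} - 2829\right) \left(-10128 - 14954\right) + \left(6 \cdot 14 + 98 \cdot 65\right) = \left(\left(-9007\right) \left(- \frac{1}{12223}\right) - 2829\right) \left(-25082\right) + \left(84 + 6370\right) = \left(\frac{9007}{12223} - 2829\right) \left(-25082\right) + 6454 = \left(- \frac{34569860}{12223}\right) \left(-25082\right) + 6454 = \frac{867081228520}{12223} + 6454 = \frac{867160115762}{12223}$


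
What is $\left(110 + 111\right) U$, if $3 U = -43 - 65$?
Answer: $-7956$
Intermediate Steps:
$U = -36$ ($U = \frac{-43 - 65}{3} = \frac{1}{3} \left(-108\right) = -36$)
$\left(110 + 111\right) U = \left(110 + 111\right) \left(-36\right) = 221 \left(-36\right) = -7956$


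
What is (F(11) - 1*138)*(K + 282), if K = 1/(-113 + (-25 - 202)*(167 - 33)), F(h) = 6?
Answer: -378828604/10177 ≈ -37224.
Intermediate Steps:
K = -1/30531 (K = 1/(-113 - 227*134) = 1/(-113 - 30418) = 1/(-30531) = -1/30531 ≈ -3.2754e-5)
(F(11) - 1*138)*(K + 282) = (6 - 1*138)*(-1/30531 + 282) = (6 - 138)*(8609741/30531) = -132*8609741/30531 = -378828604/10177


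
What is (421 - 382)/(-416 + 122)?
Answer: -13/98 ≈ -0.13265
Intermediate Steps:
(421 - 382)/(-416 + 122) = 39/(-294) = 39*(-1/294) = -13/98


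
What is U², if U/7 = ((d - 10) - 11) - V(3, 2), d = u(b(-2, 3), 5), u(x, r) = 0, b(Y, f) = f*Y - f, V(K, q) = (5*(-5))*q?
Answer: 41209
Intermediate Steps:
V(K, q) = -25*q
b(Y, f) = -f + Y*f (b(Y, f) = Y*f - f = -f + Y*f)
d = 0
U = 203 (U = 7*(((0 - 10) - 11) - (-25)*2) = 7*((-10 - 11) - 1*(-50)) = 7*(-21 + 50) = 7*29 = 203)
U² = 203² = 41209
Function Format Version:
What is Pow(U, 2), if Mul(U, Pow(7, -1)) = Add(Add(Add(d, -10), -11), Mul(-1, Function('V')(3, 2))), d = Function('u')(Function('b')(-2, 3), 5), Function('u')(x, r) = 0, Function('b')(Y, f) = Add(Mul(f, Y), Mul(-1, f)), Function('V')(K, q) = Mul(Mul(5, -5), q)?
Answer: 41209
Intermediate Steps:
Function('V')(K, q) = Mul(-25, q)
Function('b')(Y, f) = Add(Mul(-1, f), Mul(Y, f)) (Function('b')(Y, f) = Add(Mul(Y, f), Mul(-1, f)) = Add(Mul(-1, f), Mul(Y, f)))
d = 0
U = 203 (U = Mul(7, Add(Add(Add(0, -10), -11), Mul(-1, Mul(-25, 2)))) = Mul(7, Add(Add(-10, -11), Mul(-1, -50))) = Mul(7, Add(-21, 50)) = Mul(7, 29) = 203)
Pow(U, 2) = Pow(203, 2) = 41209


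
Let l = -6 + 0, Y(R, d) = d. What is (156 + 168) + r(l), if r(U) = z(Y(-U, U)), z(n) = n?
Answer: 318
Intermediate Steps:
l = -6
r(U) = U
(156 + 168) + r(l) = (156 + 168) - 6 = 324 - 6 = 318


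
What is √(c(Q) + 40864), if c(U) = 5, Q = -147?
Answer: 3*√4541 ≈ 202.16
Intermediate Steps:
√(c(Q) + 40864) = √(5 + 40864) = √40869 = 3*√4541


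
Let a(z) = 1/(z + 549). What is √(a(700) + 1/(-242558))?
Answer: √73105754099078/302954942 ≈ 0.028223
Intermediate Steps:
a(z) = 1/(549 + z)
√(a(700) + 1/(-242558)) = √(1/(549 + 700) + 1/(-242558)) = √(1/1249 - 1/242558) = √(241309/302954942) = √73105754099078/302954942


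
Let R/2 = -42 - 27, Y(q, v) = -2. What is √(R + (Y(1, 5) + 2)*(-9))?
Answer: I*√138 ≈ 11.747*I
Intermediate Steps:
R = -138 (R = 2*(-42 - 27) = 2*(-69) = -138)
√(R + (Y(1, 5) + 2)*(-9)) = √(-138 + (-2 + 2)*(-9)) = √(-138 + 0*(-9)) = √(-138 + 0) = √(-138) = I*√138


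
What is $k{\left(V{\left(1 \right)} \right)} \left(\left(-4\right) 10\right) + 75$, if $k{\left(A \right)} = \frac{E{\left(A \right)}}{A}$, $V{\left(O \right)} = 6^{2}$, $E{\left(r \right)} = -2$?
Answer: $\frac{695}{9} \approx 77.222$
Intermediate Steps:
$V{\left(O \right)} = 36$
$k{\left(A \right)} = - \frac{2}{A}$
$k{\left(V{\left(1 \right)} \right)} \left(\left(-4\right) 10\right) + 75 = - \frac{2}{36} \left(\left(-4\right) 10\right) + 75 = \left(-2\right) \frac{1}{36} \left(-40\right) + 75 = \left(- \frac{1}{18}\right) \left(-40\right) + 75 = \frac{20}{9} + 75 = \frac{695}{9}$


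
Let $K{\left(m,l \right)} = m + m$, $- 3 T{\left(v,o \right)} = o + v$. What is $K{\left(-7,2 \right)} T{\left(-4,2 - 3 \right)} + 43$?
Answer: $\frac{59}{3} \approx 19.667$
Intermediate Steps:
$T{\left(v,o \right)} = - \frac{o}{3} - \frac{v}{3}$ ($T{\left(v,o \right)} = - \frac{o + v}{3} = - \frac{o}{3} - \frac{v}{3}$)
$K{\left(m,l \right)} = 2 m$
$K{\left(-7,2 \right)} T{\left(-4,2 - 3 \right)} + 43 = 2 \left(-7\right) \left(- \frac{2 - 3}{3} - - \frac{4}{3}\right) + 43 = - 14 \left(\left(- \frac{1}{3}\right) \left(-1\right) + \frac{4}{3}\right) + 43 = - 14 \left(\frac{1}{3} + \frac{4}{3}\right) + 43 = \left(-14\right) \frac{5}{3} + 43 = - \frac{70}{3} + 43 = \frac{59}{3}$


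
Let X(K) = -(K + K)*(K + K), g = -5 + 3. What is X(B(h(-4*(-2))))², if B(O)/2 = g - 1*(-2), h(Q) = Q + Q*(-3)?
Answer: 0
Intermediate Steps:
g = -2
h(Q) = -2*Q (h(Q) = Q - 3*Q = -2*Q)
B(O) = 0 (B(O) = 2*(-2 - 1*(-2)) = 2*(-2 + 2) = 2*0 = 0)
X(K) = -4*K² (X(K) = -2*K*2*K = -4*K²)
X(B(h(-4*(-2))))² = (-4*0²)² = (-4*0)² = 0² = 0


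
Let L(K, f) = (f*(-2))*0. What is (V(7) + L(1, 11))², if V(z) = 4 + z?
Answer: 121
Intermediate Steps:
L(K, f) = 0 (L(K, f) = -2*f*0 = 0)
(V(7) + L(1, 11))² = ((4 + 7) + 0)² = (11 + 0)² = 11² = 121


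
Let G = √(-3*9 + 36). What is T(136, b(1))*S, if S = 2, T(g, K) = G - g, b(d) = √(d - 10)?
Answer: -266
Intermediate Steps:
G = 3 (G = √(-27 + 36) = √9 = 3)
b(d) = √(-10 + d)
T(g, K) = 3 - g
T(136, b(1))*S = (3 - 1*136)*2 = (3 - 136)*2 = -133*2 = -266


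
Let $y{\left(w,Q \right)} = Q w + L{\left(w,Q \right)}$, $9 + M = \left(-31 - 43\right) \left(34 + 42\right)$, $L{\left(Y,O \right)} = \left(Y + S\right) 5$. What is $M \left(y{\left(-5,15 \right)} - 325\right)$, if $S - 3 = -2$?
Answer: $2365860$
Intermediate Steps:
$S = 1$ ($S = 3 - 2 = 1$)
$L{\left(Y,O \right)} = 5 + 5 Y$ ($L{\left(Y,O \right)} = \left(Y + 1\right) 5 = \left(1 + Y\right) 5 = 5 + 5 Y$)
$M = -5633$ ($M = -9 + \left(-31 - 43\right) \left(34 + 42\right) = -9 - 5624 = -5633$)
$y{\left(w,Q \right)} = 5 + 5 w + Q w$ ($y{\left(w,Q \right)} = Q w + \left(5 + 5 w\right) = 5 + 5 w + Q w$)
$M \left(y{\left(-5,15 \right)} - 325\right) = - 5633 \left(\left(5 + 5 \left(-5\right) + 15 \left(-5\right)\right) - 325\right) = - 5633 \left(\left(5 - 25 - 75\right) - 325\right) = - 5633 \left(-95 - 325\right) = \left(-5633\right) \left(-420\right) = 2365860$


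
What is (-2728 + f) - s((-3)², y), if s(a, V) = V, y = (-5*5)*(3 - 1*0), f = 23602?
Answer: 20949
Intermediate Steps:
y = -75 (y = -25*(3 + 0) = -25*3 = -75)
(-2728 + f) - s((-3)², y) = (-2728 + 23602) - 1*(-75) = 20874 + 75 = 20949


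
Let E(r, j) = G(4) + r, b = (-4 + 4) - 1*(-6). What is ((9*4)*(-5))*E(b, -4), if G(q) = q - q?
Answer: -1080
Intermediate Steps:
G(q) = 0
b = 6 (b = 0 + 6 = 6)
E(r, j) = r (E(r, j) = 0 + r = r)
((9*4)*(-5))*E(b, -4) = ((9*4)*(-5))*6 = (36*(-5))*6 = -180*6 = -1080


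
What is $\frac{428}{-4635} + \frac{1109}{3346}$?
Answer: $\frac{3708127}{15508710} \approx 0.2391$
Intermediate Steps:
$\frac{428}{-4635} + \frac{1109}{3346} = 428 \left(- \frac{1}{4635}\right) + 1109 \cdot \frac{1}{3346} = - \frac{428}{4635} + \frac{1109}{3346} = \frac{3708127}{15508710}$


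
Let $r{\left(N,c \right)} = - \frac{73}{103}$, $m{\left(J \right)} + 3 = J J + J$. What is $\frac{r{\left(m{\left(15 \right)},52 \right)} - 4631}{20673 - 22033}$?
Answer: $\frac{238533}{70040} \approx 3.4057$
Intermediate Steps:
$m{\left(J \right)} = -3 + J + J^{2}$ ($m{\left(J \right)} = -3 + \left(J J + J\right) = -3 + \left(J^{2} + J\right) = -3 + \left(J + J^{2}\right) = -3 + J + J^{2}$)
$r{\left(N,c \right)} = - \frac{73}{103}$ ($r{\left(N,c \right)} = \left(-73\right) \frac{1}{103} = - \frac{73}{103}$)
$\frac{r{\left(m{\left(15 \right)},52 \right)} - 4631}{20673 - 22033} = \frac{- \frac{73}{103} - 4631}{20673 - 22033} = - \frac{477066}{103 \left(-1360\right)} = \left(- \frac{477066}{103}\right) \left(- \frac{1}{1360}\right) = \frac{238533}{70040}$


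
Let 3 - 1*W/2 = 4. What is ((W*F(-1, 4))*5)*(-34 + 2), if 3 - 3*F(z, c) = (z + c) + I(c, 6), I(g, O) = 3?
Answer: -320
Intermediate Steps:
W = -2 (W = 6 - 2*4 = 6 - 8 = -2)
F(z, c) = -c/3 - z/3 (F(z, c) = 1 - ((z + c) + 3)/3 = 1 - ((c + z) + 3)/3 = 1 - (3 + c + z)/3 = 1 + (-1 - c/3 - z/3) = -c/3 - z/3)
((W*F(-1, 4))*5)*(-34 + 2) = (-2*(-1/3*4 - 1/3*(-1))*5)*(-34 + 2) = (-2*(-4/3 + 1/3)*5)*(-32) = (-2*(-1)*5)*(-32) = (2*5)*(-32) = 10*(-32) = -320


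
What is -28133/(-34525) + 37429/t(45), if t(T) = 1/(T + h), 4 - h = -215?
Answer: 341150391533/34525 ≈ 9.8812e+6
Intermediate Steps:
h = 219 (h = 4 - 1*(-215) = 4 + 215 = 219)
t(T) = 1/(219 + T) (t(T) = 1/(T + 219) = 1/(219 + T))
-28133/(-34525) + 37429/t(45) = -28133/(-34525) + 37429/(1/(219 + 45)) = -28133*(-1/34525) + 37429/(1/264) = 28133/34525 + 37429/(1/264) = 28133/34525 + 37429*264 = 28133/34525 + 9881256 = 341150391533/34525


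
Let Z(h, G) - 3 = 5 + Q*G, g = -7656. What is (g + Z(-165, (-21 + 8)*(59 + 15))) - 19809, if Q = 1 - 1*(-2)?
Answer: -30343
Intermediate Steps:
Q = 3 (Q = 1 + 2 = 3)
Z(h, G) = 8 + 3*G (Z(h, G) = 3 + (5 + 3*G) = 8 + 3*G)
(g + Z(-165, (-21 + 8)*(59 + 15))) - 19809 = (-7656 + (8 + 3*((-21 + 8)*(59 + 15)))) - 19809 = (-7656 + (8 + 3*(-13*74))) - 19809 = (-7656 + (8 + 3*(-962))) - 19809 = (-7656 + (8 - 2886)) - 19809 = (-7656 - 2878) - 19809 = -10534 - 19809 = -30343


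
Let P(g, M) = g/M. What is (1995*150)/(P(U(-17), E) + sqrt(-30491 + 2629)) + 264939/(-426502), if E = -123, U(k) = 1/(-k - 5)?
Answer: -16270043675275707/25888451543763526 - 651938868000*I*sqrt(27862)/60699484513 ≈ -0.62847 - 1792.8*I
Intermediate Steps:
U(k) = 1/(-5 - k)
(1995*150)/(P(U(-17), E) + sqrt(-30491 + 2629)) + 264939/(-426502) = (1995*150)/(-1/(5 - 17)/(-123) + sqrt(-30491 + 2629)) + 264939/(-426502) = 299250/(-1/(-12)*(-1/123) + sqrt(-27862)) + 264939*(-1/426502) = 299250/(-1*(-1/12)*(-1/123) + I*sqrt(27862)) - 264939/426502 = 299250/((1/12)*(-1/123) + I*sqrt(27862)) - 264939/426502 = 299250/(-1/1476 + I*sqrt(27862)) - 264939/426502 = -264939/426502 + 299250/(-1/1476 + I*sqrt(27862))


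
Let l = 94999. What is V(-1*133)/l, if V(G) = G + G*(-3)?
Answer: 266/94999 ≈ 0.0028000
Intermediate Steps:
V(G) = -2*G (V(G) = G - 3*G = -2*G)
V(-1*133)/l = -(-2)*133/94999 = -2*(-133)*(1/94999) = 266*(1/94999) = 266/94999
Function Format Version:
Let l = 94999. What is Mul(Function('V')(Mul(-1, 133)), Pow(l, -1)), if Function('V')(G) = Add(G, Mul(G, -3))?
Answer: Rational(266, 94999) ≈ 0.0028000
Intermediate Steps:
Function('V')(G) = Mul(-2, G) (Function('V')(G) = Add(G, Mul(-3, G)) = Mul(-2, G))
Mul(Function('V')(Mul(-1, 133)), Pow(l, -1)) = Mul(Mul(-2, Mul(-1, 133)), Pow(94999, -1)) = Mul(Mul(-2, -133), Rational(1, 94999)) = Mul(266, Rational(1, 94999)) = Rational(266, 94999)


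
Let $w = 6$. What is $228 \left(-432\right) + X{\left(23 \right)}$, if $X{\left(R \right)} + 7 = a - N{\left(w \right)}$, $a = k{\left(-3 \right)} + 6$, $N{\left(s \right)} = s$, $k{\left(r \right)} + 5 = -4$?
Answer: $-98512$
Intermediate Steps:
$k{\left(r \right)} = -9$ ($k{\left(r \right)} = -5 - 4 = -9$)
$a = -3$ ($a = -9 + 6 = -3$)
$X{\left(R \right)} = -16$ ($X{\left(R \right)} = -7 - 9 = -16$)
$228 \left(-432\right) + X{\left(23 \right)} = 228 \left(-432\right) - 16 = -98496 - 16 = -98512$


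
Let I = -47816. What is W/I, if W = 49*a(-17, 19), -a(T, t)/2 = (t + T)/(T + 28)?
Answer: 49/131494 ≈ 0.00037264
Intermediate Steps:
a(T, t) = -2*(T + t)/(28 + T) (a(T, t) = -2*(t + T)/(T + 28) = -2*(T + t)/(28 + T))
W = -196/11 (W = 49*(2*(-1*(-17) - 1*19)/(28 - 17)) = 49*(2*(17 - 19)/11) = 49*(2*(1/11)*(-2)) = 49*(-4/11) = -196/11 ≈ -17.818)
W/I = -196/11/(-47816) = -196/11*(-1/47816) = 49/131494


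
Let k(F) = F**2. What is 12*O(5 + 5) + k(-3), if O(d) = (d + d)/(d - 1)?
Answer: 107/3 ≈ 35.667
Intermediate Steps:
O(d) = 2*d/(-1 + d) (O(d) = (2*d)/(-1 + d) = 2*d/(-1 + d))
12*O(5 + 5) + k(-3) = 12*(2*(5 + 5)/(-1 + (5 + 5))) + (-3)**2 = 12*(2*10/(-1 + 10)) + 9 = 12*(2*10/9) + 9 = 12*(2*10*(1/9)) + 9 = 12*(20/9) + 9 = 80/3 + 9 = 107/3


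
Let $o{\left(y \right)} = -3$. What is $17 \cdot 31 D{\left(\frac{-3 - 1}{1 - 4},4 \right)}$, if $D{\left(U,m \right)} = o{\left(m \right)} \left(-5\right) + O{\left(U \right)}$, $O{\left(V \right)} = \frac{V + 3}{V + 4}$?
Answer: $\frac{133331}{16} \approx 8333.2$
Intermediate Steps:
$O{\left(V \right)} = \frac{3 + V}{4 + V}$
$D{\left(U,m \right)} = 15 + \frac{3 + U}{4 + U}$ ($D{\left(U,m \right)} = \left(-3\right) \left(-5\right) + \frac{3 + U}{4 + U} = 15 + \frac{3 + U}{4 + U}$)
$17 \cdot 31 D{\left(\frac{-3 - 1}{1 - 4},4 \right)} = 17 \cdot 31 \frac{63 + 16 \frac{-3 - 1}{1 - 4}}{4 + \frac{-3 - 1}{1 - 4}} = 527 \frac{63 + 16 \left(- \frac{4}{-3}\right)}{4 - \frac{4}{-3}} = 527 \frac{63 + 16 \left(\left(-4\right) \left(- \frac{1}{3}\right)\right)}{4 - - \frac{4}{3}} = 527 \frac{63 + 16 \cdot \frac{4}{3}}{4 + \frac{4}{3}} = 527 \frac{63 + \frac{64}{3}}{\frac{16}{3}} = 527 \cdot \frac{3}{16} \cdot \frac{253}{3} = 527 \cdot \frac{253}{16} = \frac{133331}{16}$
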